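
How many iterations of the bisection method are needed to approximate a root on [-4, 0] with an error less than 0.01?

We need (b-a)/2^n ≤ 0.01
(0 - (-4))/2^n ≤ 0.01
4/2^n ≤ 0.01
2^n ≥ 400
n ≥ log₂(400) = 8.64
n ≥ 9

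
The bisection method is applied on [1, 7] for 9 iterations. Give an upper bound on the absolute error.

Bisection error bound: |error| ≤ (b-a)/2^n
|error| ≤ (7 - 1)/2^9 = 6/2^9
|error| ≤ 0.0117187500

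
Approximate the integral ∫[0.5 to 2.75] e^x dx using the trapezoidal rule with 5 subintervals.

f(x) = e^x
a = 0.5, b = 2.75, n = 5
h = (b - a)/n = 0.450000

Trapezoidal rule: (h/2)[f(x₀) + 2f(x₁) + 2f(x₂) + ... + f(xₙ)]

x_0 = 0.5000, f(x_0) = 1.648721, coefficient = 1
x_1 = 0.9500, f(x_1) = 2.585710, coefficient = 2
x_2 = 1.4000, f(x_2) = 4.055200, coefficient = 2
x_3 = 1.8500, f(x_3) = 6.359820, coefficient = 2
x_4 = 2.3000, f(x_4) = 9.974182, coefficient = 2
x_5 = 2.7500, f(x_5) = 15.642632, coefficient = 1

I ≈ (0.450000/2) × 63.241176 = 14.229265
Exact value: 13.993911
Error: 0.235354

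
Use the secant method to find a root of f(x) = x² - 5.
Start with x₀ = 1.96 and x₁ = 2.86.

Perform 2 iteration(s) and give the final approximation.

f(x) = x² - 5
x₀ = 1.96, x₁ = 2.86

Secant formula: x_{n+1} = x_n - f(x_n)(x_n - x_{n-1})/(f(x_n) - f(x_{n-1}))

Iteration 1:
  f(1.960000) = -1.158400
  f(2.860000) = 3.179600
  x_2 = 2.860000 - 3.179600×(2.860000 - 1.960000)/(3.179600 - (-1.158400))
       = 2.200332
Iteration 2:
  f(2.860000) = 3.179600
  f(2.200332) = -0.158539
  x_3 = 2.200332 - (-0.158539)×(2.200332 - 2.860000)/(-0.158539 - 3.179600)
       = 2.231662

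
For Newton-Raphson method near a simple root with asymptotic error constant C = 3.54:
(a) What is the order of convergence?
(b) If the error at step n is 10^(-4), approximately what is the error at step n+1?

(a) Newton-Raphson has quadratic (order 2) convergence near simple roots.
    This means |e_{n+1}| ≈ C|e_n|².

(b) With |e_n| = 10^(-4) and C = 3.54:
    |e_{n+1}| ≈ 3.54 × (10^(-4))² = 3.54 × 10^(-8)

(a) 2 (quadratic); (b) |e_{n+1}| ≈ 3.540e-08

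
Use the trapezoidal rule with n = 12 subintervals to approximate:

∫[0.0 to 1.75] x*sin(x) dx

f(x) = x*sin(x)
a = 0.0, b = 1.75, n = 12
h = (b - a)/n = 0.145833

Trapezoidal rule: (h/2)[f(x₀) + 2f(x₁) + 2f(x₂) + ... + f(xₙ)]

x_0 = 0.0000, f(x_0) = 0.000000, coefficient = 1
x_1 = 0.1458, f(x_1) = 0.021192, coefficient = 2
x_2 = 0.2917, f(x_2) = 0.083868, coefficient = 2
x_3 = 0.4375, f(x_3) = 0.185358, coefficient = 2
x_4 = 0.5833, f(x_4) = 0.321305, coefficient = 2
x_5 = 0.7292, f(x_5) = 0.485806, coefficient = 2
x_6 = 0.8750, f(x_6) = 0.671601, coefficient = 2
x_7 = 1.0208, f(x_7) = 0.870305, coefficient = 2
x_8 = 1.1667, f(x_8) = 1.072686, coefficient = 2
x_9 = 1.3125, f(x_9) = 1.268960, coefficient = 2
x_10 = 1.4583, f(x_10) = 1.449121, coefficient = 2
x_11 = 1.6042, f(x_11) = 1.603274, coefficient = 2
x_12 = 1.7500, f(x_12) = 1.721975, coefficient = 1

I ≈ (0.145833/2) × 17.788927 = 1.297109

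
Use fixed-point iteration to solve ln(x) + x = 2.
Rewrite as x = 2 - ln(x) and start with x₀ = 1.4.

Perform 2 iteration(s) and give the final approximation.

Equation: ln(x) + x = 2
Fixed-point form: x = 2 - ln(x)
x₀ = 1.4

x_1 = g(1.400000) = 1.663528
x_2 = g(1.663528) = 1.491059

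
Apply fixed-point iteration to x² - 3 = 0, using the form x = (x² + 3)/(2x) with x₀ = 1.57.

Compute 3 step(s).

Equation: x² - 3 = 0
Fixed-point form: x = (x² + 3)/(2x)
x₀ = 1.57

x_1 = g(1.570000) = 1.740414
x_2 = g(1.740414) = 1.732071
x_3 = g(1.732071) = 1.732051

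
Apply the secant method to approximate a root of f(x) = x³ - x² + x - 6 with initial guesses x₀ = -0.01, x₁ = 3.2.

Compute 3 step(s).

f(x) = x³ - x² + x - 6
x₀ = -0.01, x₁ = 3.2

Secant formula: x_{n+1} = x_n - f(x_n)(x_n - x_{n-1})/(f(x_n) - f(x_{n-1}))

Iteration 1:
  f(-0.010000) = -6.010101
  f(3.200000) = 19.728000
  x_2 = 3.200000 - 19.728000×(3.200000 - (-0.010000))/(19.728000 - (-6.010101))
       = 0.739567
Iteration 2:
  f(3.200000) = 19.728000
  f(0.739567) = -5.402880
  x_3 = 0.739567 - (-5.402880)×(0.739567 - 3.200000)/(-5.402880 - 19.728000)
       = 1.268534
Iteration 3:
  f(0.739567) = -5.402880
  f(1.268534) = -4.299345
  x_4 = 1.268534 - (-4.299345)×(1.268534 - 0.739567)/(-4.299345 - (-5.402880))
       = 3.329381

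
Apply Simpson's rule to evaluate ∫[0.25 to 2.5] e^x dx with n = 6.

f(x) = e^x
a = 0.25, b = 2.5, n = 6
h = (b - a)/n = 0.375000

Simpson's rule: (h/3)[f(x₀) + 4f(x₁) + 2f(x₂) + ... + f(xₙ)]

x_0 = 0.2500, f(x_0) = 1.284025, coefficient = 1
x_1 = 0.6250, f(x_1) = 1.868246, coefficient = 4
x_2 = 1.0000, f(x_2) = 2.718282, coefficient = 2
x_3 = 1.3750, f(x_3) = 3.955077, coefficient = 4
x_4 = 1.7500, f(x_4) = 5.754603, coefficient = 2
x_5 = 2.1250, f(x_5) = 8.372897, coefficient = 4
x_6 = 2.5000, f(x_6) = 12.182494, coefficient = 1

I ≈ (0.375000/3) × 87.197169 = 10.899646
Exact value: 10.898469
Error: 0.001178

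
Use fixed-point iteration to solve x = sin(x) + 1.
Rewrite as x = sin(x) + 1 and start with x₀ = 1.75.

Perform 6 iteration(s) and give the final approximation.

Equation: x = sin(x) + 1
Fixed-point form: x = sin(x) + 1
x₀ = 1.75

x_1 = g(1.750000) = 1.983986
x_2 = g(1.983986) = 1.915845
x_3 = g(1.915845) = 1.941059
x_4 = g(1.941059) = 1.932232
x_5 = g(1.932232) = 1.935390
x_6 = g(1.935390) = 1.934269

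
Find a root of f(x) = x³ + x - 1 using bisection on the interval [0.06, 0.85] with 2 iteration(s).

f(x) = x³ + x - 1
Initial interval: [0.06, 0.85]

Iteration 1:
  c_1 = (0.060000 + 0.850000)/2 = 0.455000
  f(c_1) = f(0.455000) = -0.450804
  f(a) × f(c) ≥ 0, new interval: [0.455000, 0.850000]
Iteration 2:
  c_2 = (0.455000 + 0.850000)/2 = 0.652500
  f(c_2) = f(0.652500) = -0.069694
  f(a) × f(c) ≥ 0, new interval: [0.652500, 0.850000]

After 2 iteration(s), the approximation is c_2 = 0.652500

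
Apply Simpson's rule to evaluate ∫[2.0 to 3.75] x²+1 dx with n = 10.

f(x) = x²+1
a = 2.0, b = 3.75, n = 10
h = (b - a)/n = 0.175000

Simpson's rule: (h/3)[f(x₀) + 4f(x₁) + 2f(x₂) + ... + f(xₙ)]

x_0 = 2.0000, f(x_0) = 5.000000, coefficient = 1
x_1 = 2.1750, f(x_1) = 5.730625, coefficient = 4
x_2 = 2.3500, f(x_2) = 6.522500, coefficient = 2
x_3 = 2.5250, f(x_3) = 7.375625, coefficient = 4
x_4 = 2.7000, f(x_4) = 8.290000, coefficient = 2
x_5 = 2.8750, f(x_5) = 9.265625, coefficient = 4
x_6 = 3.0500, f(x_6) = 10.302500, coefficient = 2
x_7 = 3.2250, f(x_7) = 11.400625, coefficient = 4
x_8 = 3.4000, f(x_8) = 12.560000, coefficient = 2
x_9 = 3.5750, f(x_9) = 13.780625, coefficient = 4
x_10 = 3.7500, f(x_10) = 15.062500, coefficient = 1

I ≈ (0.175000/3) × 285.625000 = 16.661458
Exact value: 16.661458
Error: 0.000000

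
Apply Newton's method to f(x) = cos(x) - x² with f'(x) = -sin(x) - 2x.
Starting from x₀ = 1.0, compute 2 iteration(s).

f(x) = cos(x) - x²
f'(x) = -sin(x) - 2x
x₀ = 1.0

Newton-Raphson formula: x_{n+1} = x_n - f(x_n)/f'(x_n)

Iteration 1:
  f(1.000000) = -0.459698
  f'(1.000000) = -2.841471
  x_1 = 1.000000 - (-0.459698)/(-2.841471) = 0.838218
Iteration 2:
  f(0.838218) = -0.033822
  f'(0.838218) = -2.419890
  x_2 = 0.838218 - (-0.033822)/(-2.419890) = 0.824242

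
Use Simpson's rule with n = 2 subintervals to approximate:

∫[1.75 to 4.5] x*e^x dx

f(x) = x*e^x
a = 1.75, b = 4.5, n = 2
h = (b - a)/n = 1.375000

Simpson's rule: (h/3)[f(x₀) + 4f(x₁) + 2f(x₂) + ... + f(xₙ)]

x_0 = 1.7500, f(x_0) = 10.070555, coefficient = 1
x_1 = 3.1250, f(x_1) = 71.124672, coefficient = 4
x_2 = 4.5000, f(x_2) = 405.077091, coefficient = 1

I ≈ (1.375000/3) × 699.646334 = 320.671237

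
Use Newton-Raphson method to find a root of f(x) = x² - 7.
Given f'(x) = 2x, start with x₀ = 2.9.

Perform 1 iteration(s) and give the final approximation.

f(x) = x² - 7
f'(x) = 2x
x₀ = 2.9

Newton-Raphson formula: x_{n+1} = x_n - f(x_n)/f'(x_n)

Iteration 1:
  f(2.900000) = 1.410000
  f'(2.900000) = 5.800000
  x_1 = 2.900000 - 1.410000/5.800000 = 2.656897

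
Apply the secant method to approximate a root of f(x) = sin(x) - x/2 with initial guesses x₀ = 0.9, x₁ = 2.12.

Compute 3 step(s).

f(x) = sin(x) - x/2
x₀ = 0.9, x₁ = 2.12

Secant formula: x_{n+1} = x_n - f(x_n)(x_n - x_{n-1})/(f(x_n) - f(x_{n-1}))

Iteration 1:
  f(0.900000) = 0.333327
  f(2.120000) = -0.207060
  x_2 = 2.120000 - (-0.207060)×(2.120000 - 0.900000)/(-0.207060 - 0.333327)
       = 1.652533
Iteration 2:
  f(2.120000) = -0.207060
  f(1.652533) = 0.170395
  x_3 = 1.652533 - 0.170395×(1.652533 - 2.120000)/(0.170395 - (-0.207060))
       = 1.863563
Iteration 3:
  f(1.652533) = 0.170395
  f(1.863563) = 0.025668
  x_4 = 1.863563 - 0.025668×(1.863563 - 1.652533)/(0.025668 - 0.170395)
       = 1.900990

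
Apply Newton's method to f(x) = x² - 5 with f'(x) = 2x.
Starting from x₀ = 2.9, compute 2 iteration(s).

f(x) = x² - 5
f'(x) = 2x
x₀ = 2.9

Newton-Raphson formula: x_{n+1} = x_n - f(x_n)/f'(x_n)

Iteration 1:
  f(2.900000) = 3.410000
  f'(2.900000) = 5.800000
  x_1 = 2.900000 - 3.410000/5.800000 = 2.312069
Iteration 2:
  f(2.312069) = 0.345663
  f'(2.312069) = 4.624138
  x_2 = 2.312069 - 0.345663/4.624138 = 2.237317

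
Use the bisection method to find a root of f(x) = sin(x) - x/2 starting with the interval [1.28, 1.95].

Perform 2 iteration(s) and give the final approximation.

f(x) = sin(x) - x/2
Initial interval: [1.28, 1.95]

Iteration 1:
  c_1 = (1.280000 + 1.950000)/2 = 1.615000
  f(c_1) = f(1.615000) = 0.191523
  f(a) × f(c) ≥ 0, new interval: [1.615000, 1.950000]
Iteration 2:
  c_2 = (1.615000 + 1.950000)/2 = 1.782500
  f(c_2) = f(1.782500) = 0.086424
  f(a) × f(c) ≥ 0, new interval: [1.782500, 1.950000]

After 2 iteration(s), the approximation is c_2 = 1.782500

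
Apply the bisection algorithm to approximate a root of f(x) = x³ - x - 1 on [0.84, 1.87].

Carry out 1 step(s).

f(x) = x³ - x - 1
Initial interval: [0.84, 1.87]

Iteration 1:
  c_1 = (0.840000 + 1.870000)/2 = 1.355000
  f(c_1) = f(1.355000) = 0.132814
  f(a) × f(c) < 0, new interval: [0.840000, 1.355000]

After 1 iteration(s), the approximation is c_1 = 1.355000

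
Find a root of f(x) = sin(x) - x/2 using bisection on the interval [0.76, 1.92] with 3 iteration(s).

f(x) = sin(x) - x/2
Initial interval: [0.76, 1.92]

Iteration 1:
  c_1 = (0.760000 + 1.920000)/2 = 1.340000
  f(c_1) = f(1.340000) = 0.303485
  f(a) × f(c) ≥ 0, new interval: [1.340000, 1.920000]
Iteration 2:
  c_2 = (1.340000 + 1.920000)/2 = 1.630000
  f(c_2) = f(1.630000) = 0.183248
  f(a) × f(c) ≥ 0, new interval: [1.630000, 1.920000]
Iteration 3:
  c_3 = (1.630000 + 1.920000)/2 = 1.775000
  f(c_3) = f(1.775000) = 0.091723
  f(a) × f(c) ≥ 0, new interval: [1.775000, 1.920000]

After 3 iteration(s), the approximation is c_3 = 1.775000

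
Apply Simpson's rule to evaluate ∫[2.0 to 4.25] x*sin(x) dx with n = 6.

f(x) = x*sin(x)
a = 2.0, b = 4.25, n = 6
h = (b - a)/n = 0.375000

Simpson's rule: (h/3)[f(x₀) + 4f(x₁) + 2f(x₂) + ... + f(xₙ)]

x_0 = 2.0000, f(x_0) = 1.818595, coefficient = 1
x_1 = 2.3750, f(x_1) = 1.647502, coefficient = 4
x_2 = 2.7500, f(x_2) = 1.049568, coefficient = 2
x_3 = 3.1250, f(x_3) = 0.051850, coefficient = 4
x_4 = 3.5000, f(x_4) = -1.227741, coefficient = 2
x_5 = 3.8750, f(x_5) = -2.593944, coefficient = 4
x_6 = 4.2500, f(x_6) = -3.803705, coefficient = 1

I ≈ (0.375000/3) × -5.919825 = -0.739978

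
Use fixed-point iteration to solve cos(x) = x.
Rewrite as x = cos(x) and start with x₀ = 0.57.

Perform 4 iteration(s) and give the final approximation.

Equation: cos(x) = x
Fixed-point form: x = cos(x)
x₀ = 0.57

x_1 = g(0.570000) = 0.841901
x_2 = g(0.841901) = 0.666046
x_3 = g(0.666046) = 0.786271
x_4 = g(0.786271) = 0.706489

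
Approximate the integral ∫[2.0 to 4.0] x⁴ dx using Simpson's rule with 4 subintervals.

f(x) = x⁴
a = 2.0, b = 4.0, n = 4
h = (b - a)/n = 0.500000

Simpson's rule: (h/3)[f(x₀) + 4f(x₁) + 2f(x₂) + ... + f(xₙ)]

x_0 = 2.0000, f(x_0) = 16.000000, coefficient = 1
x_1 = 2.5000, f(x_1) = 39.062500, coefficient = 4
x_2 = 3.0000, f(x_2) = 81.000000, coefficient = 2
x_3 = 3.5000, f(x_3) = 150.062500, coefficient = 4
x_4 = 4.0000, f(x_4) = 256.000000, coefficient = 1

I ≈ (0.500000/3) × 1190.500000 = 198.416667
Exact value: 198.400000
Error: 0.016667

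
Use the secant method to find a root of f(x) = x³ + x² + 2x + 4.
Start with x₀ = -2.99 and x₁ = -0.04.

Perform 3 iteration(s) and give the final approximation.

f(x) = x³ + x² + 2x + 4
x₀ = -2.99, x₁ = -0.04

Secant formula: x_{n+1} = x_n - f(x_n)(x_n - x_{n-1})/(f(x_n) - f(x_{n-1}))

Iteration 1:
  f(-2.990000) = -19.770799
  f(-0.040000) = 3.921536
  x_2 = -0.040000 - 3.921536×(-0.040000 - (-2.990000))/(3.921536 - (-19.770799))
       = -0.528282
Iteration 2:
  f(-0.040000) = 3.921536
  f(-0.528282) = 3.075085
  x_3 = -0.528282 - 3.075085×(-0.528282 - (-0.040000))/(3.075085 - 3.921536)
       = -2.302166
Iteration 3:
  f(-0.528282) = 3.075085
  f(-2.302166) = -7.505777
  x_4 = -2.302166 - (-7.505777)×(-2.302166 - (-0.528282))/(-7.505777 - 3.075085)
       = -1.043821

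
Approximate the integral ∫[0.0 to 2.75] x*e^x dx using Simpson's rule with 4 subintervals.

f(x) = x*e^x
a = 0.0, b = 2.75, n = 4
h = (b - a)/n = 0.687500

Simpson's rule: (h/3)[f(x₀) + 4f(x₁) + 2f(x₂) + ... + f(xₙ)]

x_0 = 0.0000, f(x_0) = 0.000000, coefficient = 1
x_1 = 0.6875, f(x_1) = 1.367257, coefficient = 4
x_2 = 1.3750, f(x_2) = 5.438230, coefficient = 2
x_3 = 2.0625, f(x_3) = 16.222819, coefficient = 4
x_4 = 2.7500, f(x_4) = 43.017238, coefficient = 1

I ≈ (0.687500/3) × 124.254003 = 28.474876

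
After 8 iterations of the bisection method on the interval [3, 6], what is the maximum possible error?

Bisection error bound: |error| ≤ (b-a)/2^n
|error| ≤ (6 - 3)/2^8 = 3/2^8
|error| ≤ 0.0117187500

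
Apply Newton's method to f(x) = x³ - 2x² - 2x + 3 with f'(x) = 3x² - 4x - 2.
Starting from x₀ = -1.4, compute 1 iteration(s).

f(x) = x³ - 2x² - 2x + 3
f'(x) = 3x² - 4x - 2
x₀ = -1.4

Newton-Raphson formula: x_{n+1} = x_n - f(x_n)/f'(x_n)

Iteration 1:
  f(-1.400000) = -0.864000
  f'(-1.400000) = 9.480000
  x_1 = -1.400000 - (-0.864000)/9.480000 = -1.308861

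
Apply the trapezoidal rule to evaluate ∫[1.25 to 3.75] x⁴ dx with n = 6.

f(x) = x⁴
a = 1.25, b = 3.75, n = 6
h = (b - a)/n = 0.416667

Trapezoidal rule: (h/2)[f(x₀) + 2f(x₁) + 2f(x₂) + ... + f(xₙ)]

x_0 = 1.2500, f(x_0) = 2.441406, coefficient = 1
x_1 = 1.6667, f(x_1) = 7.716049, coefficient = 2
x_2 = 2.0833, f(x_2) = 18.838011, coefficient = 2
x_3 = 2.5000, f(x_3) = 39.062500, coefficient = 2
x_4 = 2.9167, f(x_4) = 72.368104, coefficient = 2
x_5 = 3.3333, f(x_5) = 123.456790, coefficient = 2
x_6 = 3.7500, f(x_6) = 197.753906, coefficient = 1

I ≈ (0.416667/2) × 723.078221 = 150.641296
Exact value: 147.705078
Error: 2.936218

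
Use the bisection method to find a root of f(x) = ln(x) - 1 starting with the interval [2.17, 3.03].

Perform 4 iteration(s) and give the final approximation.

f(x) = ln(x) - 1
Initial interval: [2.17, 3.03]

Iteration 1:
  c_1 = (2.170000 + 3.030000)/2 = 2.600000
  f(c_1) = f(2.600000) = -0.044489
  f(a) × f(c) ≥ 0, new interval: [2.600000, 3.030000]
Iteration 2:
  c_2 = (2.600000 + 3.030000)/2 = 2.815000
  f(c_2) = f(2.815000) = 0.034962
  f(a) × f(c) < 0, new interval: [2.600000, 2.815000]
Iteration 3:
  c_3 = (2.600000 + 2.815000)/2 = 2.707500
  f(c_3) = f(2.707500) = -0.003974
  f(a) × f(c) ≥ 0, new interval: [2.707500, 2.815000]
Iteration 4:
  c_4 = (2.707500 + 2.815000)/2 = 2.761250
  f(c_4) = f(2.761250) = 0.015683
  f(a) × f(c) < 0, new interval: [2.707500, 2.761250]

After 4 iteration(s), the approximation is c_4 = 2.761250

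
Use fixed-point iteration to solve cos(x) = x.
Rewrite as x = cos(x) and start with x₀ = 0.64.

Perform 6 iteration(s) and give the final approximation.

Equation: cos(x) = x
Fixed-point form: x = cos(x)
x₀ = 0.64

x_1 = g(0.640000) = 0.802096
x_2 = g(0.802096) = 0.695202
x_3 = g(0.695202) = 0.767924
x_4 = g(0.767924) = 0.719354
x_5 = g(0.719354) = 0.752232
x_6 = g(0.752232) = 0.730166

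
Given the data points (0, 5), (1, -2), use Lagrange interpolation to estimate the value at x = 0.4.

Lagrange interpolation formula:
P(x) = Σ yᵢ × Lᵢ(x)
where Lᵢ(x) = Π_{j≠i} (x - xⱼ)/(xᵢ - xⱼ)

L_0(0.4) = (0.4 - 1)/(0 - 1) = 0.600000
L_1(0.4) = (0.4 - 0)/(1 - 0) = 0.400000

P(0.4) = 5×L_0(0.4) + (-2)×L_1(0.4)
P(0.4) = 2.200000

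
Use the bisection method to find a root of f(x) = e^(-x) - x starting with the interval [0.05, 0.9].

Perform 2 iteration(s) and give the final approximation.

f(x) = e^(-x) - x
Initial interval: [0.05, 0.9]

Iteration 1:
  c_1 = (0.050000 + 0.900000)/2 = 0.475000
  f(c_1) = f(0.475000) = 0.146885
  f(a) × f(c) ≥ 0, new interval: [0.475000, 0.900000]
Iteration 2:
  c_2 = (0.475000 + 0.900000)/2 = 0.687500
  f(c_2) = f(0.687500) = -0.184668
  f(a) × f(c) < 0, new interval: [0.475000, 0.687500]

After 2 iteration(s), the approximation is c_2 = 0.687500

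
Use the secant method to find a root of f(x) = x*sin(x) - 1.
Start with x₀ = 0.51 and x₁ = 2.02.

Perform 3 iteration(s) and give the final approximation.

f(x) = x*sin(x) - 1
x₀ = 0.51, x₁ = 2.02

Secant formula: x_{n+1} = x_n - f(x_n)(x_n - x_{n-1})/(f(x_n) - f(x_{n-1}))

Iteration 1:
  f(0.510000) = -0.751030
  f(2.020000) = 0.819602
  x_2 = 2.020000 - 0.819602×(2.020000 - 0.510000)/(0.819602 - (-0.751030))
       = 1.232037
Iteration 2:
  f(2.020000) = 0.819602
  f(1.232037) = 0.162018
  x_3 = 1.232037 - 0.162018×(1.232037 - 2.020000)/(0.162018 - 0.819602)
       = 1.037896
Iteration 3:
  f(1.232037) = 0.162018
  f(1.037896) = -0.106021
  x_4 = 1.037896 - (-0.106021)×(1.037896 - 1.232037)/(-0.106021 - 0.162018)
       = 1.114688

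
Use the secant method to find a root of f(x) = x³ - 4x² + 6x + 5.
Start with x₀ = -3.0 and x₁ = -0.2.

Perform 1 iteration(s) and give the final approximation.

f(x) = x³ - 4x² + 6x + 5
x₀ = -3.0, x₁ = -0.2

Secant formula: x_{n+1} = x_n - f(x_n)(x_n - x_{n-1})/(f(x_n) - f(x_{n-1}))

Iteration 1:
  f(-3.000000) = -76.000000
  f(-0.200000) = 3.632000
  x_2 = -0.200000 - 3.632000×(-0.200000 - (-3.000000))/(3.632000 - (-76.000000))
       = -0.327707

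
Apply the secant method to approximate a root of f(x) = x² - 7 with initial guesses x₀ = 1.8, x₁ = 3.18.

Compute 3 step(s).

f(x) = x² - 7
x₀ = 1.8, x₁ = 3.18

Secant formula: x_{n+1} = x_n - f(x_n)(x_n - x_{n-1})/(f(x_n) - f(x_{n-1}))

Iteration 1:
  f(1.800000) = -3.760000
  f(3.180000) = 3.112400
  x_2 = 3.180000 - 3.112400×(3.180000 - 1.800000)/(3.112400 - (-3.760000))
       = 2.555020
Iteration 2:
  f(3.180000) = 3.112400
  f(2.555020) = -0.471872
  x_3 = 2.555020 - (-0.471872)×(2.555020 - 3.180000)/(-0.471872 - 3.112400)
       = 2.637299
Iteration 3:
  f(2.555020) = -0.471872
  f(2.637299) = -0.044653
  x_4 = 2.637299 - (-0.044653)×(2.637299 - 2.555020)/(-0.044653 - (-0.471872))
       = 2.645899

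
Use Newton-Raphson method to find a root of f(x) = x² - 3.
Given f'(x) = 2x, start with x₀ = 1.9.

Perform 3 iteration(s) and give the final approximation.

f(x) = x² - 3
f'(x) = 2x
x₀ = 1.9

Newton-Raphson formula: x_{n+1} = x_n - f(x_n)/f'(x_n)

Iteration 1:
  f(1.900000) = 0.610000
  f'(1.900000) = 3.800000
  x_1 = 1.900000 - 0.610000/3.800000 = 1.739474
Iteration 2:
  f(1.739474) = 0.025769
  f'(1.739474) = 3.478947
  x_2 = 1.739474 - 0.025769/3.478947 = 1.732067
Iteration 3:
  f(1.732067) = 0.000055
  f'(1.732067) = 3.464133
  x_3 = 1.732067 - 0.000055/3.464133 = 1.732051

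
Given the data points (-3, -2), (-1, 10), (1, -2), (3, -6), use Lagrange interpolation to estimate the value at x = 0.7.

Lagrange interpolation formula:
P(x) = Σ yᵢ × Lᵢ(x)
where Lᵢ(x) = Π_{j≠i} (x - xⱼ)/(xᵢ - xⱼ)

L_0(0.7) = (0.7 - (-1))/(-3 - (-1)) × (0.7 - 1)/(-3 - 1) × (0.7 - 3)/(-3 - 3) = -0.024437
L_1(0.7) = (0.7 - (-3))/(-1 - (-3)) × (0.7 - 1)/(-1 - 1) × (0.7 - 3)/(-1 - 3) = 0.159563
L_2(0.7) = (0.7 - (-3))/(1 - (-3)) × (0.7 - (-1))/(1 - (-1)) × (0.7 - 3)/(1 - 3) = 0.904187
L_3(0.7) = (0.7 - (-3))/(3 - (-3)) × (0.7 - (-1))/(3 - (-1)) × (0.7 - 1)/(3 - 1) = -0.039313

P(0.7) = (-2)×L_0(0.7) + 10×L_1(0.7) + (-2)×L_2(0.7) + (-6)×L_3(0.7)
P(0.7) = 0.072000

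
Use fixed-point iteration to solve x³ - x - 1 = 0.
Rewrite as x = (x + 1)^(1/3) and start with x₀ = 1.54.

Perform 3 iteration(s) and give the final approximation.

Equation: x³ - x - 1 = 0
Fixed-point form: x = (x + 1)^(1/3)
x₀ = 1.54

x_1 = g(1.540000) = 1.364409
x_2 = g(1.364409) = 1.332215
x_3 = g(1.332215) = 1.326140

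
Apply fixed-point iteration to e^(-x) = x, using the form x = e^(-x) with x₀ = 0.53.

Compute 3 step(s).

Equation: e^(-x) = x
Fixed-point form: x = e^(-x)
x₀ = 0.53

x_1 = g(0.530000) = 0.588605
x_2 = g(0.588605) = 0.555101
x_3 = g(0.555101) = 0.574014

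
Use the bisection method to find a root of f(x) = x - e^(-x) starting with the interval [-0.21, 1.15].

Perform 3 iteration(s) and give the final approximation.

f(x) = x - e^(-x)
Initial interval: [-0.21, 1.15]

Iteration 1:
  c_1 = (-0.210000 + 1.150000)/2 = 0.470000
  f(c_1) = f(0.470000) = -0.155002
  f(a) × f(c) ≥ 0, new interval: [0.470000, 1.150000]
Iteration 2:
  c_2 = (0.470000 + 1.150000)/2 = 0.810000
  f(c_2) = f(0.810000) = 0.365142
  f(a) × f(c) < 0, new interval: [0.470000, 0.810000]
Iteration 3:
  c_3 = (0.470000 + 0.810000)/2 = 0.640000
  f(c_3) = f(0.640000) = 0.112708
  f(a) × f(c) < 0, new interval: [0.470000, 0.640000]

After 3 iteration(s), the approximation is c_3 = 0.640000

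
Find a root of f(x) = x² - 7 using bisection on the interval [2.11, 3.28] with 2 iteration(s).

f(x) = x² - 7
Initial interval: [2.11, 3.28]

Iteration 1:
  c_1 = (2.110000 + 3.280000)/2 = 2.695000
  f(c_1) = f(2.695000) = 0.263025
  f(a) × f(c) < 0, new interval: [2.110000, 2.695000]
Iteration 2:
  c_2 = (2.110000 + 2.695000)/2 = 2.402500
  f(c_2) = f(2.402500) = -1.227994
  f(a) × f(c) ≥ 0, new interval: [2.402500, 2.695000]

After 2 iteration(s), the approximation is c_2 = 2.402500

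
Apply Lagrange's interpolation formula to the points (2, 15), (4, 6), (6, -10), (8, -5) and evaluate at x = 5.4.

Lagrange interpolation formula:
P(x) = Σ yᵢ × Lᵢ(x)
where Lᵢ(x) = Π_{j≠i} (x - xⱼ)/(xᵢ - xⱼ)

L_0(5.4) = (5.4 - 4)/(2 - 4) × (5.4 - 6)/(2 - 6) × (5.4 - 8)/(2 - 8) = -0.045500
L_1(5.4) = (5.4 - 2)/(4 - 2) × (5.4 - 6)/(4 - 6) × (5.4 - 8)/(4 - 8) = 0.331500
L_2(5.4) = (5.4 - 2)/(6 - 2) × (5.4 - 4)/(6 - 4) × (5.4 - 8)/(6 - 8) = 0.773500
L_3(5.4) = (5.4 - 2)/(8 - 2) × (5.4 - 4)/(8 - 4) × (5.4 - 6)/(8 - 6) = -0.059500

P(5.4) = 15×L_0(5.4) + 6×L_1(5.4) + (-10)×L_2(5.4) + (-5)×L_3(5.4)
P(5.4) = -6.131000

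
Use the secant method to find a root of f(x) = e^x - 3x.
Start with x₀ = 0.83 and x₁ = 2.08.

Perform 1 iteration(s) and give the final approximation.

f(x) = e^x - 3x
x₀ = 0.83, x₁ = 2.08

Secant formula: x_{n+1} = x_n - f(x_n)(x_n - x_{n-1})/(f(x_n) - f(x_{n-1}))

Iteration 1:
  f(0.830000) = -0.196681
  f(2.080000) = 1.764469
  x_2 = 2.080000 - 1.764469×(2.080000 - 0.830000)/(1.764469 - (-0.196681))
       = 0.955361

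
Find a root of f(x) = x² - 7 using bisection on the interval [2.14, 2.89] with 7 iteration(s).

f(x) = x² - 7
Initial interval: [2.14, 2.89]

Iteration 1:
  c_1 = (2.140000 + 2.890000)/2 = 2.515000
  f(c_1) = f(2.515000) = -0.674775
  f(a) × f(c) ≥ 0, new interval: [2.515000, 2.890000]
Iteration 2:
  c_2 = (2.515000 + 2.890000)/2 = 2.702500
  f(c_2) = f(2.702500) = 0.303506
  f(a) × f(c) < 0, new interval: [2.515000, 2.702500]
Iteration 3:
  c_3 = (2.515000 + 2.702500)/2 = 2.608750
  f(c_3) = f(2.608750) = -0.194423
  f(a) × f(c) ≥ 0, new interval: [2.608750, 2.702500]
Iteration 4:
  c_4 = (2.608750 + 2.702500)/2 = 2.655625
  f(c_4) = f(2.655625) = 0.052344
  f(a) × f(c) < 0, new interval: [2.608750, 2.655625]
Iteration 5:
  c_5 = (2.608750 + 2.655625)/2 = 2.632188
  f(c_5) = f(2.632188) = -0.071589
  f(a) × f(c) ≥ 0, new interval: [2.632188, 2.655625]
Iteration 6:
  c_6 = (2.632188 + 2.655625)/2 = 2.643906
  f(c_6) = f(2.643906) = -0.009760
  f(a) × f(c) ≥ 0, new interval: [2.643906, 2.655625]
Iteration 7:
  c_7 = (2.643906 + 2.655625)/2 = 2.649766
  f(c_7) = f(2.649766) = 0.021258
  f(a) × f(c) < 0, new interval: [2.643906, 2.649766]

After 7 iteration(s), the approximation is c_7 = 2.649766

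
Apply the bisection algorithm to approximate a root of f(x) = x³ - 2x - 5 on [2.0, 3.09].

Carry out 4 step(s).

f(x) = x³ - 2x - 5
Initial interval: [2.0, 3.09]

Iteration 1:
  c_1 = (2.000000 + 3.090000)/2 = 2.545000
  f(c_1) = f(2.545000) = 6.394029
  f(a) × f(c) < 0, new interval: [2.000000, 2.545000]
Iteration 2:
  c_2 = (2.000000 + 2.545000)/2 = 2.272500
  f(c_2) = f(2.272500) = 2.190772
  f(a) × f(c) < 0, new interval: [2.000000, 2.272500]
Iteration 3:
  c_3 = (2.000000 + 2.272500)/2 = 2.136250
  f(c_3) = f(2.136250) = 0.476414
  f(a) × f(c) < 0, new interval: [2.000000, 2.136250]
Iteration 4:
  c_4 = (2.000000 + 2.136250)/2 = 2.068125
  f(c_4) = f(2.068125) = -0.290588
  f(a) × f(c) ≥ 0, new interval: [2.068125, 2.136250]

After 4 iteration(s), the approximation is c_4 = 2.068125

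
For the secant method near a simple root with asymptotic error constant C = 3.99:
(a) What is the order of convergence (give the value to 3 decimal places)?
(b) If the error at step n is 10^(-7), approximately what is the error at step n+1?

(a) Secant method has superlinear convergence with order φ = (1+√5)/2 ≈ 1.618.
    This means |e_{n+1}| ≈ C|e_n|^1.618.

(b) With |e_n| = 10^(-7) and C = 3.99:
    |e_{n+1}| ≈ 3.99 × (10^(-7))^1.618 = 3.99 × 10^(-11.33)

(a) ≈ 1.618 (golden ratio); (b) |e_{n+1}| ≈ 1.882e-11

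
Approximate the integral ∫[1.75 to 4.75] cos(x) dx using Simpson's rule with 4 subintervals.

f(x) = cos(x)
a = 1.75, b = 4.75, n = 4
h = (b - a)/n = 0.750000

Simpson's rule: (h/3)[f(x₀) + 4f(x₁) + 2f(x₂) + ... + f(xₙ)]

x_0 = 1.7500, f(x_0) = -0.178246, coefficient = 1
x_1 = 2.5000, f(x_1) = -0.801144, coefficient = 4
x_2 = 3.2500, f(x_2) = -0.994130, coefficient = 2
x_3 = 4.0000, f(x_3) = -0.653644, coefficient = 4
x_4 = 4.7500, f(x_4) = 0.037602, coefficient = 1

I ≈ (0.750000/3) × -7.948052 = -1.987013
Exact value: -1.983279
Error: 0.003734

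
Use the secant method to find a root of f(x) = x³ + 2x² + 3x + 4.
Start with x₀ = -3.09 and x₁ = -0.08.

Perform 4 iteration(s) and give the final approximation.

f(x) = x³ + 2x² + 3x + 4
x₀ = -3.09, x₁ = -0.08

Secant formula: x_{n+1} = x_n - f(x_n)(x_n - x_{n-1})/(f(x_n) - f(x_{n-1}))

Iteration 1:
  f(-3.090000) = -15.677429
  f(-0.080000) = 3.772288
  x_2 = -0.080000 - 3.772288×(-0.080000 - (-3.090000))/(3.772288 - (-15.677429))
       = -0.663792
Iteration 2:
  f(-0.080000) = 3.772288
  f(-0.663792) = 2.597384
  x_3 = -0.663792 - 2.597384×(-0.663792 - (-0.080000))/(2.597384 - 3.772288)
       = -1.954392
Iteration 3:
  f(-0.663792) = 2.597384
  f(-1.954392) = -1.688971
  x_4 = -1.954392 - (-1.688971)×(-1.954392 - (-0.663792))/(-1.688971 - 2.597384)
       = -1.445851
Iteration 4:
  f(-1.954392) = -1.688971
  f(-1.445851) = 0.820886
  x_5 = -1.445851 - 0.820886×(-1.445851 - (-1.954392))/(0.820886 - (-1.688971))
       = -1.612177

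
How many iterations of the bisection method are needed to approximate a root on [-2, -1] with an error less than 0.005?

We need (b-a)/2^n ≤ 0.005
(-1 - (-2))/2^n ≤ 0.005
1/2^n ≤ 0.005
2^n ≥ 200
n ≥ log₂(200) = 7.64
n ≥ 8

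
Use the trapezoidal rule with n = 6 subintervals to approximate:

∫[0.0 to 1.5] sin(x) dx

f(x) = sin(x)
a = 0.0, b = 1.5, n = 6
h = (b - a)/n = 0.250000

Trapezoidal rule: (h/2)[f(x₀) + 2f(x₁) + 2f(x₂) + ... + f(xₙ)]

x_0 = 0.0000, f(x_0) = 0.000000, coefficient = 1
x_1 = 0.2500, f(x_1) = 0.247404, coefficient = 2
x_2 = 0.5000, f(x_2) = 0.479426, coefficient = 2
x_3 = 0.7500, f(x_3) = 0.681639, coefficient = 2
x_4 = 1.0000, f(x_4) = 0.841471, coefficient = 2
x_5 = 1.2500, f(x_5) = 0.948985, coefficient = 2
x_6 = 1.5000, f(x_6) = 0.997495, coefficient = 1

I ≈ (0.250000/2) × 7.395343 = 0.924418
Exact value: 0.929263
Error: 0.004845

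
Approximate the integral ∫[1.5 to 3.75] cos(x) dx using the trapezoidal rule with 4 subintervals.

f(x) = cos(x)
a = 1.5, b = 3.75, n = 4
h = (b - a)/n = 0.562500

Trapezoidal rule: (h/2)[f(x₀) + 2f(x₁) + 2f(x₂) + ... + f(xₙ)]

x_0 = 1.5000, f(x_0) = 0.070737, coefficient = 1
x_1 = 2.0625, f(x_1) = -0.472128, coefficient = 2
x_2 = 2.6250, f(x_2) = -0.869507, coefficient = 2
x_3 = 3.1875, f(x_3) = -0.998946, coefficient = 2
x_4 = 3.7500, f(x_4) = -0.820559, coefficient = 1

I ≈ (0.562500/2) × -5.430986 = -1.527465
Exact value: -1.569056
Error: 0.041591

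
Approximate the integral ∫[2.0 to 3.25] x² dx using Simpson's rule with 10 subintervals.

f(x) = x²
a = 2.0, b = 3.25, n = 10
h = (b - a)/n = 0.125000

Simpson's rule: (h/3)[f(x₀) + 4f(x₁) + 2f(x₂) + ... + f(xₙ)]

x_0 = 2.0000, f(x_0) = 4.000000, coefficient = 1
x_1 = 2.1250, f(x_1) = 4.515625, coefficient = 4
x_2 = 2.2500, f(x_2) = 5.062500, coefficient = 2
x_3 = 2.3750, f(x_3) = 5.640625, coefficient = 4
x_4 = 2.5000, f(x_4) = 6.250000, coefficient = 2
x_5 = 2.6250, f(x_5) = 6.890625, coefficient = 4
x_6 = 2.7500, f(x_6) = 7.562500, coefficient = 2
x_7 = 2.8750, f(x_7) = 8.265625, coefficient = 4
x_8 = 3.0000, f(x_8) = 9.000000, coefficient = 2
x_9 = 3.1250, f(x_9) = 9.765625, coefficient = 4
x_10 = 3.2500, f(x_10) = 10.562500, coefficient = 1

I ≈ (0.125000/3) × 210.625000 = 8.776042
Exact value: 8.776042
Error: 0.000000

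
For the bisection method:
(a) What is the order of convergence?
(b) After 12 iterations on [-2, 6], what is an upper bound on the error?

(a) Bisection has linear (order 1) convergence; the error is halved each step.

(b) Error bound = (b-a)/2^n = (6 - (-2))/2^{12}
    = 8/2^{12}

(a) 1 (linear); (b) error ≤ 1.95e-03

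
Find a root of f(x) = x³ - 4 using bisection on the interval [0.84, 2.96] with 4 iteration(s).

f(x) = x³ - 4
Initial interval: [0.84, 2.96]

Iteration 1:
  c_1 = (0.840000 + 2.960000)/2 = 1.900000
  f(c_1) = f(1.900000) = 2.859000
  f(a) × f(c) < 0, new interval: [0.840000, 1.900000]
Iteration 2:
  c_2 = (0.840000 + 1.900000)/2 = 1.370000
  f(c_2) = f(1.370000) = -1.428647
  f(a) × f(c) ≥ 0, new interval: [1.370000, 1.900000]
Iteration 3:
  c_3 = (1.370000 + 1.900000)/2 = 1.635000
  f(c_3) = f(1.635000) = 0.370723
  f(a) × f(c) < 0, new interval: [1.370000, 1.635000]
Iteration 4:
  c_4 = (1.370000 + 1.635000)/2 = 1.502500
  f(c_4) = f(1.502500) = -0.608097
  f(a) × f(c) ≥ 0, new interval: [1.502500, 1.635000]

After 4 iteration(s), the approximation is c_4 = 1.502500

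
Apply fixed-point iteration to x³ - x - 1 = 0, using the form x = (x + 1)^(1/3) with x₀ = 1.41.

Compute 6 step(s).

Equation: x³ - x - 1 = 0
Fixed-point form: x = (x + 1)^(1/3)
x₀ = 1.41

x_1 = g(1.410000) = 1.340723
x_2 = g(1.340723) = 1.327751
x_3 = g(1.327751) = 1.325294
x_4 = g(1.325294) = 1.324827
x_5 = g(1.324827) = 1.324739
x_6 = g(1.324739) = 1.324722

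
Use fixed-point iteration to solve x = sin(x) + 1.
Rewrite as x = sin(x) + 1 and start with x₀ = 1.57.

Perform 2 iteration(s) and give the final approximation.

Equation: x = sin(x) + 1
Fixed-point form: x = sin(x) + 1
x₀ = 1.57

x_1 = g(1.570000) = 2.000000
x_2 = g(2.000000) = 1.909298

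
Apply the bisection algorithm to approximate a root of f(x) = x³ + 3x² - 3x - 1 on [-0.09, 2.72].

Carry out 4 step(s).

f(x) = x³ + 3x² - 3x - 1
Initial interval: [-0.09, 2.72]

Iteration 1:
  c_1 = (-0.090000 + 2.720000)/2 = 1.315000
  f(c_1) = f(1.315000) = 2.516606
  f(a) × f(c) < 0, new interval: [-0.090000, 1.315000]
Iteration 2:
  c_2 = (-0.090000 + 1.315000)/2 = 0.612500
  f(c_2) = f(0.612500) = -1.482248
  f(a) × f(c) ≥ 0, new interval: [0.612500, 1.315000]
Iteration 3:
  c_3 = (0.612500 + 1.315000)/2 = 0.963750
  f(c_3) = f(0.963750) = -0.209663
  f(a) × f(c) ≥ 0, new interval: [0.963750, 1.315000]
Iteration 4:
  c_4 = (0.963750 + 1.315000)/2 = 1.139375
  f(c_4) = f(1.139375) = 0.955510
  f(a) × f(c) < 0, new interval: [0.963750, 1.139375]

After 4 iteration(s), the approximation is c_4 = 1.139375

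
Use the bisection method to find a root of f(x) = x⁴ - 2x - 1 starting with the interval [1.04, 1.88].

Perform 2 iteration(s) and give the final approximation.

f(x) = x⁴ - 2x - 1
Initial interval: [1.04, 1.88]

Iteration 1:
  c_1 = (1.040000 + 1.880000)/2 = 1.460000
  f(c_1) = f(1.460000) = 0.623719
  f(a) × f(c) < 0, new interval: [1.040000, 1.460000]
Iteration 2:
  c_2 = (1.040000 + 1.460000)/2 = 1.250000
  f(c_2) = f(1.250000) = -1.058594
  f(a) × f(c) ≥ 0, new interval: [1.250000, 1.460000]

After 2 iteration(s), the approximation is c_2 = 1.250000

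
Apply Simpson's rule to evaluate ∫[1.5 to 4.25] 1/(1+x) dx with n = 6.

f(x) = 1/(1+x)
a = 1.5, b = 4.25, n = 6
h = (b - a)/n = 0.458333

Simpson's rule: (h/3)[f(x₀) + 4f(x₁) + 2f(x₂) + ... + f(xₙ)]

x_0 = 1.5000, f(x_0) = 0.400000, coefficient = 1
x_1 = 1.9583, f(x_1) = 0.338028, coefficient = 4
x_2 = 2.4167, f(x_2) = 0.292683, coefficient = 2
x_3 = 2.8750, f(x_3) = 0.258065, coefficient = 4
x_4 = 3.3333, f(x_4) = 0.230769, coefficient = 2
x_5 = 3.7917, f(x_5) = 0.208696, coefficient = 4
x_6 = 4.2500, f(x_6) = 0.190476, coefficient = 1

I ≈ (0.458333/3) × 4.856534 = 0.741970
Exact value: 0.741937
Error: 0.000033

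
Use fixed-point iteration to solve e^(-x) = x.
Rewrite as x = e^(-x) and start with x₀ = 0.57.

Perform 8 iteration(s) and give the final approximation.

Equation: e^(-x) = x
Fixed-point form: x = e^(-x)
x₀ = 0.57

x_1 = g(0.570000) = 0.565525
x_2 = g(0.565525) = 0.568062
x_3 = g(0.568062) = 0.566623
x_4 = g(0.566623) = 0.567439
x_5 = g(0.567439) = 0.566976
x_6 = g(0.566976) = 0.567238
x_7 = g(0.567238) = 0.567089
x_8 = g(0.567089) = 0.567174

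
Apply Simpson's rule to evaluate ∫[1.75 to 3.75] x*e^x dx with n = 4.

f(x) = x*e^x
a = 1.75, b = 3.75, n = 4
h = (b - a)/n = 0.500000

Simpson's rule: (h/3)[f(x₀) + 4f(x₁) + 2f(x₂) + ... + f(xₙ)]

x_0 = 1.7500, f(x_0) = 10.070555, coefficient = 1
x_1 = 2.2500, f(x_1) = 21.347406, coefficient = 4
x_2 = 2.7500, f(x_2) = 43.017238, coefficient = 2
x_3 = 3.2500, f(x_3) = 83.818605, coefficient = 4
x_4 = 3.7500, f(x_4) = 159.454058, coefficient = 1

I ≈ (0.500000/3) × 676.223129 = 112.703855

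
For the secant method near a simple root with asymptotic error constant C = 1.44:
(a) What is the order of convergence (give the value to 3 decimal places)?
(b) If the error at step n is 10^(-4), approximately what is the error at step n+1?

(a) Secant method has superlinear convergence with order φ = (1+√5)/2 ≈ 1.618.
    This means |e_{n+1}| ≈ C|e_n|^1.618.

(b) With |e_n| = 10^(-4) and C = 1.44:
    |e_{n+1}| ≈ 1.44 × (10^(-4))^1.618 = 1.44 × 10^(-6.47)

(a) ≈ 1.618 (golden ratio); (b) |e_{n+1}| ≈ 4.855e-07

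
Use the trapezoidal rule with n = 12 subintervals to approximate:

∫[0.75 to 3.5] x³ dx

f(x) = x³
a = 0.75, b = 3.5, n = 12
h = (b - a)/n = 0.229167

Trapezoidal rule: (h/2)[f(x₀) + 2f(x₁) + 2f(x₂) + ... + f(xₙ)]

x_0 = 0.7500, f(x_0) = 0.421875, coefficient = 1
x_1 = 0.9792, f(x_1) = 0.938793, coefficient = 2
x_2 = 1.2083, f(x_2) = 1.764251, coefficient = 2
x_3 = 1.4375, f(x_3) = 2.970459, coefficient = 2
x_4 = 1.6667, f(x_4) = 4.629630, coefficient = 2
x_5 = 1.8958, f(x_5) = 6.813974, coefficient = 2
x_6 = 2.1250, f(x_6) = 9.595703, coefficient = 2
x_7 = 2.3542, f(x_7) = 13.047029, coefficient = 2
x_8 = 2.5833, f(x_8) = 17.240162, coefficient = 2
x_9 = 2.8125, f(x_9) = 22.247314, coefficient = 2
x_10 = 3.0417, f(x_10) = 28.140697, coefficient = 2
x_11 = 3.2708, f(x_11) = 34.992522, coefficient = 2
x_12 = 3.5000, f(x_12) = 42.875000, coefficient = 1

I ≈ (0.229167/2) × 328.057943 = 37.589973
Exact value: 37.436523
Error: 0.153449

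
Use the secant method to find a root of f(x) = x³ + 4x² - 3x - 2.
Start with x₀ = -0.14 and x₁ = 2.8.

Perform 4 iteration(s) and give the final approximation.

f(x) = x³ + 4x² - 3x - 2
x₀ = -0.14, x₁ = 2.8

Secant formula: x_{n+1} = x_n - f(x_n)(x_n - x_{n-1})/(f(x_n) - f(x_{n-1}))

Iteration 1:
  f(-0.140000) = -1.504344
  f(2.800000) = 42.912000
  x_2 = 2.800000 - 42.912000×(2.800000 - (-0.140000))/(42.912000 - (-1.504344))
       = -0.040425
Iteration 2:
  f(2.800000) = 42.912000
  f(-0.040425) = -1.872255
  x_3 = -0.040425 - (-1.872255)×(-0.040425 - 2.800000)/(-1.872255 - 42.912000)
       = 0.078322
Iteration 3:
  f(-0.040425) = -1.872255
  f(0.078322) = -2.209949
  x_4 = 0.078322 - (-2.209949)×(0.078322 - (-0.040425))/(-2.209949 - (-1.872255))
       = -0.698787
Iteration 4:
  f(0.078322) = -2.209949
  f(-0.698787) = 1.708355
  x_5 = -0.698787 - 1.708355×(-0.698787 - 0.078322)/(1.708355 - (-2.209949))
       = -0.359972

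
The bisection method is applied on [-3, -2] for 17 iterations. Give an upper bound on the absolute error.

Bisection error bound: |error| ≤ (b-a)/2^n
|error| ≤ (-2 - (-3))/2^17 = 1/2^17
|error| ≤ 0.0000076294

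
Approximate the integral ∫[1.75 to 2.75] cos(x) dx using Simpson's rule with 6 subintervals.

f(x) = cos(x)
a = 1.75, b = 2.75, n = 6
h = (b - a)/n = 0.166667

Simpson's rule: (h/3)[f(x₀) + 4f(x₁) + 2f(x₂) + ... + f(xₙ)]

x_0 = 1.7500, f(x_0) = -0.178246, coefficient = 1
x_1 = 1.9167, f(x_1) = -0.339016, coefficient = 4
x_2 = 2.0833, f(x_2) = -0.490390, coefficient = 2
x_3 = 2.2500, f(x_3) = -0.628174, coefficient = 4
x_4 = 2.4167, f(x_4) = -0.748549, coefficient = 2
x_5 = 2.5833, f(x_5) = -0.848178, coefficient = 4
x_6 = 2.7500, f(x_6) = -0.924302, coefficient = 1

I ≈ (0.166667/3) × -10.841896 = -0.602328
Exact value: -0.602325
Error: 0.000003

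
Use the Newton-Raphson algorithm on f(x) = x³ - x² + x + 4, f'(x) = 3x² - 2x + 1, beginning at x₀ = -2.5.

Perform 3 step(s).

f(x) = x³ - x² + x + 4
f'(x) = 3x² - 2x + 1
x₀ = -2.5

Newton-Raphson formula: x_{n+1} = x_n - f(x_n)/f'(x_n)

Iteration 1:
  f(-2.500000) = -20.375000
  f'(-2.500000) = 24.750000
  x_1 = -2.500000 - (-20.375000)/24.750000 = -1.676768
Iteration 2:
  f(-1.676768) = -5.202633
  f'(-1.676768) = 12.788185
  x_2 = -1.676768 - (-5.202633)/12.788185 = -1.269936
Iteration 3:
  f(-1.269936) = -0.930750
  f'(-1.269936) = 8.378088
  x_3 = -1.269936 - (-0.930750)/8.378088 = -1.158843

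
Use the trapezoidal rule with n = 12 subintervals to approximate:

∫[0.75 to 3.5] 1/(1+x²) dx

f(x) = 1/(1+x²)
a = 0.75, b = 3.5, n = 12
h = (b - a)/n = 0.229167

Trapezoidal rule: (h/2)[f(x₀) + 2f(x₁) + 2f(x₂) + ... + f(xₙ)]

x_0 = 0.7500, f(x_0) = 0.640000, coefficient = 1
x_1 = 0.9792, f(x_1) = 0.510525, coefficient = 2
x_2 = 1.2083, f(x_2) = 0.406493, coefficient = 2
x_3 = 1.4375, f(x_3) = 0.326115, coefficient = 2
x_4 = 1.6667, f(x_4) = 0.264706, coefficient = 2
x_5 = 1.8958, f(x_5) = 0.217667, coefficient = 2
x_6 = 2.1250, f(x_6) = 0.181303, coefficient = 2
x_7 = 2.3542, f(x_7) = 0.152856, coefficient = 2
x_8 = 2.5833, f(x_8) = 0.130317, coefficient = 2
x_9 = 2.8125, f(x_9) = 0.112231, coefficient = 2
x_10 = 3.0417, f(x_10) = 0.097544, coefficient = 2
x_11 = 3.2708, f(x_11) = 0.085482, coefficient = 2
x_12 = 3.5000, f(x_12) = 0.075472, coefficient = 1

I ≈ (0.229167/2) × 5.685949 = 0.651515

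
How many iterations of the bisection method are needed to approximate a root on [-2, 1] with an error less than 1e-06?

We need (b-a)/2^n ≤ 1e-06
(1 - (-2))/2^n ≤ 1e-06
3/2^n ≤ 1e-06
2^n ≥ 3000000
n ≥ log₂(3000000) = 21.52
n ≥ 22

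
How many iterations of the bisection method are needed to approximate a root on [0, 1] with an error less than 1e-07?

We need (b-a)/2^n ≤ 1e-07
(1 - 0)/2^n ≤ 1e-07
1/2^n ≤ 1e-07
2^n ≥ 10000000
n ≥ log₂(10000000) = 23.25
n ≥ 24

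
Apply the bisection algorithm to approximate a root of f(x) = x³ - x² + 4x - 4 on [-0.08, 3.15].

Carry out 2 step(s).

f(x) = x³ - x² + 4x - 4
Initial interval: [-0.08, 3.15]

Iteration 1:
  c_1 = (-0.080000 + 3.150000)/2 = 1.535000
  f(c_1) = f(1.535000) = 3.400580
  f(a) × f(c) < 0, new interval: [-0.080000, 1.535000]
Iteration 2:
  c_2 = (-0.080000 + 1.535000)/2 = 0.727500
  f(c_2) = f(0.727500) = -1.234222
  f(a) × f(c) ≥ 0, new interval: [0.727500, 1.535000]

After 2 iteration(s), the approximation is c_2 = 0.727500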